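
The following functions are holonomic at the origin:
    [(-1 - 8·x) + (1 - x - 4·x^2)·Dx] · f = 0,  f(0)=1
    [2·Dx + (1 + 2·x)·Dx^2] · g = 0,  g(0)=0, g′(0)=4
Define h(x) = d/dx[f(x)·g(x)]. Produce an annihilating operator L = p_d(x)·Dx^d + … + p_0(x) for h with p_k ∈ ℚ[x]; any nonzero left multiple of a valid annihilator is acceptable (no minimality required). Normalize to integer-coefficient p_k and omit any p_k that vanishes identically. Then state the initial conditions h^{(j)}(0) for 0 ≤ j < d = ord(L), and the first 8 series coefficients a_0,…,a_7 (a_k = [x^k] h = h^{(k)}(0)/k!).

f: a_k = 1, 1, 5, 9, 29, 65, 181, 441, …
g: a_k = 0, 4, -4, 16/3, -8, 64/5, -64/3, 256/7, …
f·g: L₀ = L_f ⊗_s L_g, ord ≤ 1·2.
Differentiate: ansatz ord ≤ ord L₀ ⇒ L.
L = (160 + 720·x + 1152·x^2) + (11 + 170·x + 768·x^2 + 896·x^3)·Dx + (-5 - 21·x + 14·x^2 + 136·x^3 + 128·x^4)·Dx^2  (order 2).
h: a_k = 4, 0, 64, 160/3, 1672/3, 4304/5, 13144/3, 318016/35, …
ICs: h(0) = 4, h′(0) = 0.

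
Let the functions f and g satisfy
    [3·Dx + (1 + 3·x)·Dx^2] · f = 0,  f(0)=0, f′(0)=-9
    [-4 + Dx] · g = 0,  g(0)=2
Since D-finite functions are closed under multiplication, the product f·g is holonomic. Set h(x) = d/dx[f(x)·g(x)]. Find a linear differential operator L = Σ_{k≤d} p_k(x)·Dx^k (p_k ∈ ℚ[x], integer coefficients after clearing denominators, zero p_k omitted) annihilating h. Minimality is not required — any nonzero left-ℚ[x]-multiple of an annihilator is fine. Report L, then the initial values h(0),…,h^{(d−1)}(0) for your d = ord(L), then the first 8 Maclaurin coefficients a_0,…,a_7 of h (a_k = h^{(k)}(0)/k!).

L = (40 + 96·x + 576·x^2) + (-14 - 84·x - 288·x^2)·Dx + (1 + 15·x + 36·x^2)·Dx^2  (order 2).
h: a_k = -18, -90, -270, -282, -708, 558, -15518/5, 42974/5, …
ICs: h(0) = -18, h′(0) = -90.

f: a_k = 0, -9, 27/2, -27, 243/4, -729/5, 729/2, -6561/7, …
g: a_k = 2, 8, 16, 64/3, 64/3, 256/15, 512/45, 2048/315, …
f·g: L₀ = L_f ⊗_s L_g, ord ≤ 2·1.
h₀' ⇒ L via d/dx closure of L₀.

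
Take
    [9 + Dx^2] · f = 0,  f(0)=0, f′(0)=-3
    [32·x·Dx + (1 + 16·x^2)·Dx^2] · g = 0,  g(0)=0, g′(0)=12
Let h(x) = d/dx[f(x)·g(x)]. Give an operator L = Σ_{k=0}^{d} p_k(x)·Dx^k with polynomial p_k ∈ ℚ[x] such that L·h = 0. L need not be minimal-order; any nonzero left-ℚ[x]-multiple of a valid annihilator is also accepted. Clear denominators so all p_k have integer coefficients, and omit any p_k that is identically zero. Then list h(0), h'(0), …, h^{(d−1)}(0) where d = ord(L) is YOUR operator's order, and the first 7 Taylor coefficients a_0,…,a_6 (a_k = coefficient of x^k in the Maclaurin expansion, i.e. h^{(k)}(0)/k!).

L = (2922993 + 113986656·x^2 + 3239661312·x^4 + 5952061440·x^6 + 4156489728·x^8 - 7644119040·x^10 + 110075314176·x^12) + (1760832·x + 128480256·x^3 + 1888911360·x^5 + 5308416000·x^7 + 15288238080·x^9 + 48922361856·x^11)·Dx + (341202 + 13887168·x^2 + 389230080·x^4 + 940474368·x^6 + 1603141632·x^8 + 3737124864·x^10 + 24461180928·x^12)·Dx^2 + (195648·x + 14275584·x^3 + 209879040·x^5 + 589824000·x^7 + 1698693120·x^9 + 5435817984·x^11)·Dx^3 + (1825 + 135776·x^2 + 3251968·x^4 + 31014912·x^6 + 126812160·x^8 + 509607936·x^10 + 1358954496·x^12)·Dx^4  (order 4).
h: a_k = 0, -72, 0, 984, 0, -12933, 0, …
ICs: h(0) = 0, h′(0) = -72, h′′(0) = 0, h′′′(0) = 5904.

f: a_k = 0, -3, 0, 9/2, 0, -81/40, 0, …
g: a_k = 0, 12, 0, -64, 0, 3072/5, 0, …
Product ⇒ symmetric product L₀, ord ≤ 4.
Derive L from L₀ (diff closure).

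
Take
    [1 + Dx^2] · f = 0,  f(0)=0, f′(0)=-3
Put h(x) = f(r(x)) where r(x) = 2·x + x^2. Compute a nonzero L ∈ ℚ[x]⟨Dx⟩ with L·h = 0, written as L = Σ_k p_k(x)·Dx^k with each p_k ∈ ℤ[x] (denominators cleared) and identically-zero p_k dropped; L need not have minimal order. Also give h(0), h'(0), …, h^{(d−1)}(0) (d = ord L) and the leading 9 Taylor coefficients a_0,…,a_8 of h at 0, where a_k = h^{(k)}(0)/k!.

f: a_k = 0, -3, 0, 1/2, 0, -1/40, 0, 1/1680, 0, …
h₀=f(r): pull back L_f along r ⇒ L₀.
L = (4 + 12·x + 12·x^2 + 4·x^3) - Dx + (1 + x)·Dx^2  (order 2).
h: a_k = 0, -6, -3, 4, 6, 11/5, -3/2, -202/105, -11/15, …
ICs: h(0) = 0, h′(0) = -6.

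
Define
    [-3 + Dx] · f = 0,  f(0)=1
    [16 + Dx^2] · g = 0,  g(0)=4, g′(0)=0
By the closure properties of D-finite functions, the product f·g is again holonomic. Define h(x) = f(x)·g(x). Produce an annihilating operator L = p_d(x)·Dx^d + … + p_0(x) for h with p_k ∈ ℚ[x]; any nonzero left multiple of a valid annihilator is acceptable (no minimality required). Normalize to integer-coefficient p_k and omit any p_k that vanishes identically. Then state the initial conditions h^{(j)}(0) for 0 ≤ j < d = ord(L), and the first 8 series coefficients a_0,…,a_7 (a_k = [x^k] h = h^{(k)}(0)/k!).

L = 25 - 6·Dx + Dx^2  (order 2).
h: a_k = 4, 12, -14, -78, -527/6, -79/10, 11753/180, 25481/420, …
ICs: h(0) = 4, h′(0) = 12.

f: a_k = 1, 3, 9/2, 9/2, 27/8, 81/40, 81/80, 243/560, …
g: a_k = 4, 0, -32, 0, 128/3, 0, -1024/45, 0, …
f·g: L₀ = L_f ⊗_s L_g, ord ≤ 1·2.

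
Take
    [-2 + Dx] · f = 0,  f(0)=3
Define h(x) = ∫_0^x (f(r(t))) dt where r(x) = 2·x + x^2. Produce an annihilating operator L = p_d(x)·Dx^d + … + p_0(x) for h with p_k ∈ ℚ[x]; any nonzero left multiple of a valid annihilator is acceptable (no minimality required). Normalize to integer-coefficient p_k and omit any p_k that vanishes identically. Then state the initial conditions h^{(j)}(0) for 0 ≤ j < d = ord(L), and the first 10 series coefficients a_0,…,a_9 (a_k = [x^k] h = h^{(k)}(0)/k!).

f: a_k = 3, 6, 6, 4, 2, 4/5, 4/15, 8/105, 2/105, 4/945, …
Substitute x→r, Dx→(1/r')Dx; clear ⇒ L₀.
h=∫h₀ ⇒ L = L₀·Dx.
L = (-4 - 4·x)·Dx + Dx^2  (order 2).
h: a_k = 0, 3, 6, 10, 14, 86/5, 284/15, 1996/105, 370/21, 14386/945, …
ICs: h(0) = 0, h′(0) = 3.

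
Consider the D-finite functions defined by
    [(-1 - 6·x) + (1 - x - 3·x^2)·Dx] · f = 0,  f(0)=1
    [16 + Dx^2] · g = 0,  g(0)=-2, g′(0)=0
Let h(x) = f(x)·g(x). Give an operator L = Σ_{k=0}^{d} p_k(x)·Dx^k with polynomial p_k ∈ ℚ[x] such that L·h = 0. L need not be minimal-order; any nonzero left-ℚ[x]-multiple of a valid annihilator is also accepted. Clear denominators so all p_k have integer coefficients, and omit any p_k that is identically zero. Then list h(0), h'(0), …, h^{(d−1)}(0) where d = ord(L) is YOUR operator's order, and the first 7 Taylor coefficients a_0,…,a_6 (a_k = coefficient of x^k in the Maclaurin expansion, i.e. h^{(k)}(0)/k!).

L = (-10 + 16·x + 48·x^2) + (2 + 12·x)·Dx + (-1 + x + 3·x^2)·Dx^2  (order 2).
h: a_k = -2, -2, 8, 2, 14/3, 32/3, 1622/45, …
ICs: h(0) = -2, h′(0) = -2.

f: a_k = 1, 1, 4, 7, 19, 40, 97, …
g: a_k = -2, 0, 16, 0, -64/3, 0, 512/45, …
f·g: L₀ = L_f ⊗_s L_g, ord ≤ 1·2.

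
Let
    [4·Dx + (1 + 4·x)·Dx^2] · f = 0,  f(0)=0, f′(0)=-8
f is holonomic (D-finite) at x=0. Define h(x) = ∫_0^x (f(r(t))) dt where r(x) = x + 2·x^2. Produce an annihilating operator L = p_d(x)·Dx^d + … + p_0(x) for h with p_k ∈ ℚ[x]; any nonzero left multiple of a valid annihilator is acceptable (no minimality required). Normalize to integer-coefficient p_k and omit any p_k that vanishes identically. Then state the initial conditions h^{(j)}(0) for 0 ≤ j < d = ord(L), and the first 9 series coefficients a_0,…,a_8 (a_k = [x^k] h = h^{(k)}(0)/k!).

L = (16·x + 32·x^2)·Dx^2 + (1 + 8·x + 24·x^2 + 32·x^3)·Dx^3  (order 3).
h: a_k = 0, 0, -4, 0, 16/3, -64/5, 256/15, 0, -512/7, …
ICs: h(0) = 0, h′(0) = 0, h′′(0) = -8.

f: a_k = 0, -8, 16, -128/3, 128, -2048/5, 4096/3, -32768/7, 16384, …
Change of var in L_f (x↦r) gives L₀.
h=∫₀ˣh₀: take L = L₀·Dx.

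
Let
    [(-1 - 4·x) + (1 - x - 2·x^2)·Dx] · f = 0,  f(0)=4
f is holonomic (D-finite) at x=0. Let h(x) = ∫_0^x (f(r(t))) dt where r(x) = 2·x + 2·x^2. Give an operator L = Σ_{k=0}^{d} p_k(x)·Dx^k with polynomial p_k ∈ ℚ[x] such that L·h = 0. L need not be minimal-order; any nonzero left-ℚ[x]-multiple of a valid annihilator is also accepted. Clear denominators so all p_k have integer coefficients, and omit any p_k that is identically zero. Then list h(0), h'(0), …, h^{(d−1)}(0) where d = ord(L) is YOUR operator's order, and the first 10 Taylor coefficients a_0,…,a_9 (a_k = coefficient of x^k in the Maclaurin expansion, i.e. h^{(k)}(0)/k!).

L = (2 + 20·x + 48·x^2 + 32·x^3)·Dx + (-1 + 2·x + 10·x^2 + 16·x^3 + 8·x^4)·Dx^2  (order 2).
h: a_k = 0, 4, 4, 56/3, 64, 1232/5, 2992/3, 28832/7, 17408, 672448/9, …
ICs: h(0) = 0, h′(0) = 4.

f: a_k = 4, 4, 12, 20, 44, 84, 172, 340, 684, 1364, …
L₀ from L_f via x↦r, Dx↦r'^{-1}Dx.
h=∫h₀ ⇒ L = L₀·Dx.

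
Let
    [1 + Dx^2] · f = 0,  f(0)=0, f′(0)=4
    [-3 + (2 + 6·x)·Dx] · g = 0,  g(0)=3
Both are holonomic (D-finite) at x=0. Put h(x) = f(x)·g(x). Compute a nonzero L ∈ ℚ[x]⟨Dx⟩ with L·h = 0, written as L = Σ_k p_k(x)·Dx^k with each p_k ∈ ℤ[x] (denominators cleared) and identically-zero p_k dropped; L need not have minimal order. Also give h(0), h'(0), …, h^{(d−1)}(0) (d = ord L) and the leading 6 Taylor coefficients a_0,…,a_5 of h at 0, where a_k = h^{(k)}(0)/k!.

L = (31 + 24·x + 36·x^2) + (-12 - 36·x)·Dx + (4 + 24·x + 36·x^2)·Dx^2  (order 2).
h: a_k = 0, 12, 18, -31/2, 69/4, -5699/160, …
ICs: h(0) = 0, h′(0) = 12.

f: a_k = 0, 4, 0, -2/3, 0, 1/30, …
g: a_k = 3, 9/2, -27/8, 81/16, -1215/128, 5103/256, …
Product ⇒ symmetric product L₀, ord ≤ 2.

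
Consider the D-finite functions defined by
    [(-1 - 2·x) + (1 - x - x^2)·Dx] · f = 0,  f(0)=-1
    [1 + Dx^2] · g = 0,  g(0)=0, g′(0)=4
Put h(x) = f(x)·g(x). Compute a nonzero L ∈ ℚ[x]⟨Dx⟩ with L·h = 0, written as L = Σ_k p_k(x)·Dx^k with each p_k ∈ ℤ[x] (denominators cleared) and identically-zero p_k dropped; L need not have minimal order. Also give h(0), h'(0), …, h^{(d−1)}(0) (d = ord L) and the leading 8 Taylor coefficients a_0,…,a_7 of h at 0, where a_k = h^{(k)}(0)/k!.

L = (1 + x + x^2) + (2 + 4·x)·Dx + (-1 + x + x^2)·Dx^2  (order 2).
h: a_k = 0, -4, -4, -22/3, -34/3, -187/10, -901/30, -61403/1260, …
ICs: h(0) = 0, h′(0) = -4.

f: a_k = -1, -1, -2, -3, -5, -8, -13, -21, …
g: a_k = 0, 4, 0, -2/3, 0, 1/30, 0, -1/1260, …
Product ⇒ symmetric product L₀, ord ≤ 2.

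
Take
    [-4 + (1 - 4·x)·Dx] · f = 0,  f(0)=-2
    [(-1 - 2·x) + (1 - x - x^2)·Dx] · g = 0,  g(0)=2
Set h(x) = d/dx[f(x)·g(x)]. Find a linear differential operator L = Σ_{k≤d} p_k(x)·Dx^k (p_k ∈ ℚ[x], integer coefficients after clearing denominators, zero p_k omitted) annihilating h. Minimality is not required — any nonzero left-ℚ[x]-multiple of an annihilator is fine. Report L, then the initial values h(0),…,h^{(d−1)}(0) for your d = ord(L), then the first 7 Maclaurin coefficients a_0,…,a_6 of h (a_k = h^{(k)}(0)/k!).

L = (44 - 114·x - 66·x^2 + 192·x^3 + 192·x^4) + (-5 + 31·x - 33·x^2 - 62·x^3 + 60·x^4 + 48·x^5)·Dx  (order 1).
h: a_k = -20, -176, -1092, -5904, -29680, -142776, -666876, …
ICs: h(0) = -20.

f: a_k = -2, -8, -32, -128, -512, -2048, -8192, …
g: a_k = 2, 2, 4, 6, 10, 16, 26, …
Product ⇒ symmetric product L₀, ord ≤ 1.
Differentiate: ansatz ord ≤ ord L₀ ⇒ L.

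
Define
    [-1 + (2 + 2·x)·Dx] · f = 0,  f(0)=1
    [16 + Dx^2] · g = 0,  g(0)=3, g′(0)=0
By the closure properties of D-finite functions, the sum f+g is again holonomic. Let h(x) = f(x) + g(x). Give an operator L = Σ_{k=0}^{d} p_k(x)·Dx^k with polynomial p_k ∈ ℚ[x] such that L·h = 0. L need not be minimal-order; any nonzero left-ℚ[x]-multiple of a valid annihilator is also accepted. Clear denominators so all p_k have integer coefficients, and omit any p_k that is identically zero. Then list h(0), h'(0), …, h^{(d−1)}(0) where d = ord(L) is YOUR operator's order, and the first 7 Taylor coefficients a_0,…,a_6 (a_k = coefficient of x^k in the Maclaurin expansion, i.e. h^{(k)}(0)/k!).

f: a_k = 1, 1/2, -1/8, 1/16, -5/128, 7/256, -21/1024, …
g: a_k = 3, 0, -24, 0, 32, 0, -256/15, …
L₀ := lclm(L_f,L_g); ord L₀ ≤ 1+2.
L = (-1072 - 2048·x - 1024·x^2) + (2016 + 6112·x + 6144·x^2 + 2048·x^3)·Dx + (-67 - 128·x - 64·x^2)·Dx^2 + (126 + 382·x + 384·x^2 + 128·x^3)·Dx^3  (order 3).
h: a_k = 4, 1/2, -193/8, 1/16, 4091/128, 7/256, -262459/15360, …
ICs: h(0) = 4, h′(0) = 1/2, h′′(0) = -193/4.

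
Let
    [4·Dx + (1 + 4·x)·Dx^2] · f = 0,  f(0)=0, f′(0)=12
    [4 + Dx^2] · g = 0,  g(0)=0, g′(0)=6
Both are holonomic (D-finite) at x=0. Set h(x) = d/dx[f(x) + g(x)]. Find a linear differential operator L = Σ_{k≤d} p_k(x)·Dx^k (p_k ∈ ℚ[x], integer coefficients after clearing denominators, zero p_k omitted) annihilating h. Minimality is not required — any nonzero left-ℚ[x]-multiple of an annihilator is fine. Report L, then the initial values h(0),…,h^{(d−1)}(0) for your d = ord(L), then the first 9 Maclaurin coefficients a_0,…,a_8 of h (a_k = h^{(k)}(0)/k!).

L = (400 + 128·x + 256·x^2) + (36 + 176·x + 192·x^2 + 256·x^3)·Dx + (100 + 32·x + 64·x^2)·Dx^2 + (9 + 44·x + 48·x^2 + 64·x^3)·Dx^3  (order 3).
h: a_k = 18, -48, 180, -768, 3076, -12288, 737272/15, -196608, 82575364/105, …
ICs: h(0) = 18, h′(0) = -48, h′′(0) = 360.

f: a_k = 0, 12, -24, 64, -192, 3072/5, -2048, 49152/7, -24576, …
g: a_k = 0, 6, 0, -4, 0, 4/5, 0, -8/105, 0, …
f+g: L₀ = lclm(L_f,L_g), ord ≤ 2+2.
Differentiate: ansatz ord ≤ ord L₀ ⇒ L.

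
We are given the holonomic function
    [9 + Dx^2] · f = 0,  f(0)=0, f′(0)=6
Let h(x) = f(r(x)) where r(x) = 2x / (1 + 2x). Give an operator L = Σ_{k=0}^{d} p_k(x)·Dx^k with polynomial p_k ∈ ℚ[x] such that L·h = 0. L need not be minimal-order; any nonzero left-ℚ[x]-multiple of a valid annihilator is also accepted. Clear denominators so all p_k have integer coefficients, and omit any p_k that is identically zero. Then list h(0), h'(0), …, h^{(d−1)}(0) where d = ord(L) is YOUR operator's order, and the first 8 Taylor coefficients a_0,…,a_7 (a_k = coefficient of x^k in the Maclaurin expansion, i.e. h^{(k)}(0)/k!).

f: a_k = 0, 6, 0, -9, 0, 81/20, 0, -243/280, …
f∘r: x↦r, Dx↦Dx/r' in L_f ⇒ L₀.
L = 36 + (4 + 24·x + 48·x^2 + 32·x^3)·Dx + (1 + 8·x + 24·x^2 + 32·x^3 + 16·x^4)·Dx^2  (order 2).
h: a_k = 0, 12, -24, -24, 336, -7032/5, 4080, -309648/35, …
ICs: h(0) = 0, h′(0) = 12.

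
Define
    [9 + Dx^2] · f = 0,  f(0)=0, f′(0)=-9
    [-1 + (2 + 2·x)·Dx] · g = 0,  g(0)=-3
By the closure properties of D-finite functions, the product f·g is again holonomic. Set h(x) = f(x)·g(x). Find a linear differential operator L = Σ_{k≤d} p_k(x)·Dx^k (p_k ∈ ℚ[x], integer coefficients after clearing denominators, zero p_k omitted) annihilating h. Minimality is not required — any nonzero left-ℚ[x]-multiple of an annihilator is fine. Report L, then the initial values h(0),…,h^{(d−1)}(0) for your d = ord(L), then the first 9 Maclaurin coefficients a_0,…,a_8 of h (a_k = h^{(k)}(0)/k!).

f: a_k = 0, -9, 0, 27/2, 0, -243/40, 0, 729/560, 0, …
g: a_k = -3, -3/2, 3/8, -3/16, 15/128, -21/256, 63/1024, -99/2048, 1287/32768, …
Product ⇒ symmetric product L₀, ord ≤ 2.
L = (39 + 72·x + 36·x^2) + (-4 - 4·x)·Dx + (4 + 8·x + 4·x^2)·Dx^2  (order 2).
h: a_k = 0, 27, 27/2, -351/8, -297/16, 14229/640, 9369/1280, -184761/35840, -21303/14336, …
ICs: h(0) = 0, h′(0) = 27.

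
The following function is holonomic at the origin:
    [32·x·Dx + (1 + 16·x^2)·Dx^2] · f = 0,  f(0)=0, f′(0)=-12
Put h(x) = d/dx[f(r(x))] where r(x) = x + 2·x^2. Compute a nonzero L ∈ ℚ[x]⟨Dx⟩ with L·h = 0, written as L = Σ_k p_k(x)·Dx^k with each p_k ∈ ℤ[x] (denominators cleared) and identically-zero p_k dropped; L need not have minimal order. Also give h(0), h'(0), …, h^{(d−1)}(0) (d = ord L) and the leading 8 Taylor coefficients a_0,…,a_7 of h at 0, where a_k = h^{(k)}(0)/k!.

f: a_k = 0, -12, 0, 64, 0, -3072/5, 0, 49152/7, …
h₀=f(r): pull back L_f along r ⇒ L₀.
h₀' ⇒ L via d/dx closure of L₀.
L = (-4 + 32·x + 256·x^2 + 768·x^3 + 768·x^4) + (1 + 4·x + 16·x^2 + 128·x^3 + 320·x^4 + 256·x^5)·Dx  (order 1).
h: a_k = -12, -48, 192, 1536, 768, -33792, -122880, 393216, …
ICs: h(0) = -12.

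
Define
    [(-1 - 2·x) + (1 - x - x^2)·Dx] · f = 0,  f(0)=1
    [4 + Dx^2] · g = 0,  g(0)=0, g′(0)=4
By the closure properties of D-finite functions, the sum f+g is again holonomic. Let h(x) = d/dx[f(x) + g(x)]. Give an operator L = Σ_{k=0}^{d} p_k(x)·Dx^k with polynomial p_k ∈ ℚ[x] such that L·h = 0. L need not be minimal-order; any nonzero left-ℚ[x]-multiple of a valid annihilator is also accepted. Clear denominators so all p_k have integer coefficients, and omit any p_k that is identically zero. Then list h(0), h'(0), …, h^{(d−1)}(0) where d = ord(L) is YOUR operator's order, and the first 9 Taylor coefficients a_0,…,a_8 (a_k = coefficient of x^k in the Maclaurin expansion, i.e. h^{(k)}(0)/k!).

f: a_k = 1, 1, 2, 3, 5, 8, 13, 21, 34, …
g: a_k = 0, 4, 0, -8/3, 0, 8/15, 0, -16/315, 0, …
L₀ := lclm(L_f,L_g); ord L₀ ≤ 1+2.
h=h₀': d/dx-closure on L₀ ⇒ L.
L = (272 + 704·x + 880·x^2 + 400·x^3 + 320·x^4 + 144·x^5 + 48·x^6) + (-44 - 52·x + 108·x^2 + 80·x^3 + 40·x^4 + 72·x^5 + 56·x^6 + 16·x^7)·Dx + (68 + 176·x + 220·x^2 + 100·x^3 + 80·x^4 + 36·x^5 + 12·x^6)·Dx^2 + (-11 - 13·x + 27·x^2 + 20·x^3 + 10·x^4 + 18·x^5 + 14·x^6 + 4·x^7)·Dx^3  (order 3).
h: a_k = 5, 4, 1, 20, 128/3, 78, 6599/45, 272, 155933/315, …
ICs: h(0) = 5, h′(0) = 4, h′′(0) = 2.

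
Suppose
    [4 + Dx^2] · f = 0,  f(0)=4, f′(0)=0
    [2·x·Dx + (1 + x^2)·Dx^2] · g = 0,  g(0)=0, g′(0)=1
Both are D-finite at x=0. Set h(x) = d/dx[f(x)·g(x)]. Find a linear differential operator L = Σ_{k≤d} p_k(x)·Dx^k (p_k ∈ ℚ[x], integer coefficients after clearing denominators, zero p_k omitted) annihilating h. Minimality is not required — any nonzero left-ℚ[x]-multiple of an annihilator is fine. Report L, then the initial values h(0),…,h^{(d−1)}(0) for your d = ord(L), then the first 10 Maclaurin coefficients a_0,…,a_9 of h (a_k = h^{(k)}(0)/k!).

L = (512 + 1824·x^2 + 2768·x^4 + 1920·x^6 + 912·x^8 + 320·x^10 + 64·x^12) + (248·x + 944·x^3 + 1240·x^5 + 800·x^7 + 320·x^9 + 64·x^11)·Dx + (168 + 652·x^2 + 1080·x^4 + 892·x^6 + 488·x^8 + 176·x^10 + 32·x^12)·Dx^2 + (62·x + 236·x^3 + 310·x^5 + 200·x^7 + 80·x^9 + 16·x^11)·Dx^3 + (10 + 49·x^2 + 97·x^4 + 103·x^6 + 65·x^8 + 24·x^10 + 4·x^12)·Dx^4  (order 4).
h: a_k = 4, 0, -28, 0, 92/3, 0, -1076/45, 0, 428/21, 0, …
ICs: h(0) = 4, h′(0) = 0, h′′(0) = -56, h′′′(0) = 0.

f: a_k = 4, 0, -8, 0, 8/3, 0, -16/45, 0, 8/315, 0, …
g: a_k = 0, 1, 0, -1/3, 0, 1/5, 0, -1/7, 0, 1/9, …
f·g: L₀ = L_f ⊗_s L_g, ord ≤ 2·2.
Derive L from L₀ (diff closure).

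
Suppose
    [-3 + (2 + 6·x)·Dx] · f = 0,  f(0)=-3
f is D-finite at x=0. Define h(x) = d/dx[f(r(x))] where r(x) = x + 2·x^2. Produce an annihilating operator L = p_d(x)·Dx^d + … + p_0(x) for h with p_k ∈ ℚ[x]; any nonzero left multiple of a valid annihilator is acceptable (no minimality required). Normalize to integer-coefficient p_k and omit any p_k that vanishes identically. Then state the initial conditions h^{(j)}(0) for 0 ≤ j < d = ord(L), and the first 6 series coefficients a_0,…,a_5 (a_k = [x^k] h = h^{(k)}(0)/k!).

f: a_k = -3, -9/2, 27/8, -81/16, 1215/128, -5103/256, …
Change of var in L_f (x↦r) gives L₀.
Differentiate: ansatz ord ≤ ord L₀ ⇒ L.
L = 5 + (-2 - 14·x - 36·x^2 - 48·x^3)·Dx  (order 1).
h: a_k = -9/2, -45/4, 405/16, -945/32, -6075/256, 100845/512, …
ICs: h(0) = -9/2.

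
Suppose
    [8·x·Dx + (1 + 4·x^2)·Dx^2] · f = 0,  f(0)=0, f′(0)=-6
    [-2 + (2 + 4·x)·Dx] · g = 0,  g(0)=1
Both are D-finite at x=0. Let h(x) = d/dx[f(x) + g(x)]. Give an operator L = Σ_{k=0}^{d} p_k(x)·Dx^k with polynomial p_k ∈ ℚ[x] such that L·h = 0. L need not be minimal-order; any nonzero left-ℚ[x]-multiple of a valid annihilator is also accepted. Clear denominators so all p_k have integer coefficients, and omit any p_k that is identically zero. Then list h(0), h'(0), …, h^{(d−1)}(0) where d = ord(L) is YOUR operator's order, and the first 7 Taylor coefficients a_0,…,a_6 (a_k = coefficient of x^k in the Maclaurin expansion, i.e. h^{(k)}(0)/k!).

f: a_k = 0, -6, 0, 8, 0, -96/5, 0, …
g: a_k = 1, 1, -1/2, 1/2, -5/8, 7/8, -21/16, …
Sum ⇒ L₀ = lclm(L_f,L_g) in ℚ(x)⟨Dx⟩.
h₀' ⇒ L via d/dx closure of L₀.
L = (-8 - 40·x + 96·x^2 + 96·x^3) + (-11 - 32·x + 40·x^2 + 384·x^3 + 336·x^4)·Dx + (-1 + 6·x + 24·x^2 + 48·x^3 + 112·x^4 + 96·x^5)·Dx^2  (order 2).
h: a_k = -5, -1, 51/2, -5/2, -733/8, -63/8, 6375/16, …
ICs: h(0) = -5, h′(0) = -1.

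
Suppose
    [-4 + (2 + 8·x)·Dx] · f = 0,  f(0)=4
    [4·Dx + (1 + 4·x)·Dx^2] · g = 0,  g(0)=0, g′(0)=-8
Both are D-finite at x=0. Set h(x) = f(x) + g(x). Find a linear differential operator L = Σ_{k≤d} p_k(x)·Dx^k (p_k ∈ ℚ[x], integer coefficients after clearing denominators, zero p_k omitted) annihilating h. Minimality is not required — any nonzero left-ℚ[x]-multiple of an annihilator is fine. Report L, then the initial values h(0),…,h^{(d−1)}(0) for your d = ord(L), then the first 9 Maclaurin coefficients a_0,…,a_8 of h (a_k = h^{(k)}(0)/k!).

L = 8·Dx + (10 + 40·x)·Dx^2 + (1 + 8·x + 16·x^2)·Dx^3  (order 3).
h: a_k = 4, 0, 8, -80/3, 88, -1488/5, 3088/3, -25376/7, 12952, …
ICs: h(0) = 4, h′(0) = 0, h′′(0) = 16.

f: a_k = 4, 8, -8, 16, -40, 112, -336, 1056, -3432, …
g: a_k = 0, -8, 16, -128/3, 128, -2048/5, 4096/3, -32768/7, 16384, …
h₀=f+g: left-lcm gives L₀, ord ≤ 3.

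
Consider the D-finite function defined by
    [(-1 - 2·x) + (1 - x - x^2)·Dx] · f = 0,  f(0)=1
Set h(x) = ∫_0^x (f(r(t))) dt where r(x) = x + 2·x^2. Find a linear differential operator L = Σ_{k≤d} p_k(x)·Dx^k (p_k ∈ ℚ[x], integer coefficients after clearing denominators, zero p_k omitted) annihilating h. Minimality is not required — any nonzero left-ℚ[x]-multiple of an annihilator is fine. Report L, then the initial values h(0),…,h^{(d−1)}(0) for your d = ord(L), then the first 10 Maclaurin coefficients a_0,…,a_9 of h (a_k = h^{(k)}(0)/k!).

L = (1 + 6·x + 12·x^2 + 16·x^3)·Dx + (-1 + x + 3·x^2 + 4·x^3 + 4·x^4)·Dx^2  (order 2).
h: a_k = 0, 1, 1/2, 4/3, 11/4, 31/5, 14, 237/7, 657/8, 1828/9, …
ICs: h(0) = 0, h′(0) = 1.

f: a_k = 1, 1, 2, 3, 5, 8, 13, 21, 34, 55, …
Substitute x→r, Dx→(1/r')Dx; clear ⇒ L₀.
h=∫₀ˣh₀: take L = L₀·Dx.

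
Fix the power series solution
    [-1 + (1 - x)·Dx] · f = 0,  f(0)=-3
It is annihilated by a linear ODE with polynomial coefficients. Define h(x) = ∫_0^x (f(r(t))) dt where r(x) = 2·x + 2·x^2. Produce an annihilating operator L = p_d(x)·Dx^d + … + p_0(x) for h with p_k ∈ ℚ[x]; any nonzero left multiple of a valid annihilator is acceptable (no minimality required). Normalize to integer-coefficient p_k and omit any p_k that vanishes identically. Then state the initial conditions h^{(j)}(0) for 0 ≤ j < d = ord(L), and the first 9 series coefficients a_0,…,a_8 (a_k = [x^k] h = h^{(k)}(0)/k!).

L = (2 + 4·x)·Dx + (-1 + 2·x + 2·x^2)·Dx^2  (order 2).
h: a_k = 0, -3, -3, -6, -12, -132/5, -60, -984/7, -336, …
ICs: h(0) = 0, h′(0) = -3.

f: a_k = -3, -3, -3, -3, -3, -3, -3, -3, -3, …
f∘r: x↦r, Dx↦Dx/r' in L_f ⇒ L₀.
Integrate: L := L₀·Dx.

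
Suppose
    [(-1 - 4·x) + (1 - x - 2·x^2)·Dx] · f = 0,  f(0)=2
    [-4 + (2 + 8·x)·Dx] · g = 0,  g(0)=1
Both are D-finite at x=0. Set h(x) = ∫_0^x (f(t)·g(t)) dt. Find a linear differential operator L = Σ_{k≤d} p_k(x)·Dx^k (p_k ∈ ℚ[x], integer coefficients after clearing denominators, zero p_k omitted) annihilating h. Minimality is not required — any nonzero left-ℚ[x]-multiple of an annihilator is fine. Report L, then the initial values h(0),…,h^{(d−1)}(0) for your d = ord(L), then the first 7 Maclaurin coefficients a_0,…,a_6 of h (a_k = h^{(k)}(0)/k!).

L = (3 + 6·x + 12·x^2)·Dx + (-1 - 3·x + 6·x^2 + 8·x^3)·Dx^2  (order 2).
h: a_k = 0, 2, 3, 2, 13/2, 18/5, 21, …
ICs: h(0) = 0, h′(0) = 2.

f: a_k = 2, 2, 6, 10, 22, 42, 86, …
g: a_k = 1, 2, -2, 4, -10, 28, -84, …
L₀ := L_f ⊗_s L_g (sym. prod.), ord ≤ 1.
h=∫h₀ ⇒ L = L₀·Dx.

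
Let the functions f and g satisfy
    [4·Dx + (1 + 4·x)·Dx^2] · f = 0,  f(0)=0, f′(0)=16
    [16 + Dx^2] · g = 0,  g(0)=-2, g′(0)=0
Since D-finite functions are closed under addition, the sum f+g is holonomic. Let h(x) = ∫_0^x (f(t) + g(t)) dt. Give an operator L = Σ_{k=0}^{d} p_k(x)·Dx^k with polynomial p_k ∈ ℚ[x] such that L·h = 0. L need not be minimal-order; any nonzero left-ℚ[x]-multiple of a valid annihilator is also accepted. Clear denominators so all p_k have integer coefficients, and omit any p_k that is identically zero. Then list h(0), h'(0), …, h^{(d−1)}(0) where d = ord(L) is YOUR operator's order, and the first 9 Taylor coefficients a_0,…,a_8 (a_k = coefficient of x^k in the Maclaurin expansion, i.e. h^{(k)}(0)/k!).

L = (448 + 512·x + 1024·x^2)·Dx^2 + (48 + 320·x + 768·x^2 + 1024·x^3)·Dx^3 + (28 + 32·x + 64·x^2)·Dx^4 + (3 + 20·x + 48·x^2 + 64·x^3)·Dx^5  (order 5).
h: a_k = 0, -2, 8, -16/3, 64/3, -832/15, 2048/15, -122368/315, 8192/7, …
ICs: h(0) = 0, h′(0) = -2, h′′(0) = 16, h′′′(0) = -32, h′′′′(0) = 512.

f: a_k = 0, 16, -32, 256/3, -256, 4096/5, -8192/3, 65536/7, -32768, …
g: a_k = -2, 0, 16, 0, -64/3, 0, 512/45, 0, -1024/315, …
h₀=f+g: left-lcm gives L₀, ord ≤ 4.
h=∫₀ˣh₀: take L = L₀·Dx.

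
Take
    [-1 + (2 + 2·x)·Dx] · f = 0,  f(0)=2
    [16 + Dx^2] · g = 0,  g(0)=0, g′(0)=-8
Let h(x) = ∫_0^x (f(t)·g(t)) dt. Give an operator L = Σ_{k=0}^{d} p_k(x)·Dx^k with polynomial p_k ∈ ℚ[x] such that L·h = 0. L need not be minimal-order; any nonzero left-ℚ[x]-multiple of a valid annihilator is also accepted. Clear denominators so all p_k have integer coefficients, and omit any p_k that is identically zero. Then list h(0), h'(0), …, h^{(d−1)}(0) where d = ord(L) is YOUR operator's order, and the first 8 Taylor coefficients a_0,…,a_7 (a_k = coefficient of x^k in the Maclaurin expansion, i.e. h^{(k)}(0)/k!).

L = (67 + 128·x + 64·x^2)·Dx + (-4 - 4·x)·Dx^2 + (4 + 8·x + 4·x^2)·Dx^3  (order 3).
h: a_k = 0, 0, -8, -8/3, 67/6, 61/15, -4661/720, -1187/560, …
ICs: h(0) = 0, h′(0) = 0, h′′(0) = -16.

f: a_k = 2, 1, -1/4, 1/8, -5/64, 7/128, -21/512, 33/1024, …
g: a_k = 0, -8, 0, 64/3, 0, -256/15, 0, 2048/315, …
Sym-product of L_f,L_g gives L₀ (≤ ord 2).
Integrate: L := L₀·Dx.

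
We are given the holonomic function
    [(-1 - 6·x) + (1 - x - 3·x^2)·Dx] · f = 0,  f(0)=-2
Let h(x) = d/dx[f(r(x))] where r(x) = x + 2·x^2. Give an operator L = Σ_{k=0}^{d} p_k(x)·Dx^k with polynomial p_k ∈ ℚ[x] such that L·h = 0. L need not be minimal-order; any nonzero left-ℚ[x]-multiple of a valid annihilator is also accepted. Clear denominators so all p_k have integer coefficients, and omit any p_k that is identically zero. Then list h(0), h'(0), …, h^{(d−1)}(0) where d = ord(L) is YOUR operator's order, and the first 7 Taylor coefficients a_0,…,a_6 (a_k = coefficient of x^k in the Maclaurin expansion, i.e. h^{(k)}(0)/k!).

L = (12 + 102·x + 366·x^2 + 1008·x^3 + 2808·x^4 + 4320·x^5 + 2880·x^6) + (-1 - 9·x - 21·x^2 + 50·x^3 + 360·x^4 + 792·x^5 + 1008·x^6 + 576·x^7)·Dx  (order 1).
h: a_k = -2, -24, -138, -616, -2760, -12108, -50246, …
ICs: h(0) = -2.

f: a_k = -2, -2, -8, -14, -38, -80, -194, …
Change of var in L_f (x↦r) gives L₀.
h=h₀': d/dx-closure on L₀ ⇒ L.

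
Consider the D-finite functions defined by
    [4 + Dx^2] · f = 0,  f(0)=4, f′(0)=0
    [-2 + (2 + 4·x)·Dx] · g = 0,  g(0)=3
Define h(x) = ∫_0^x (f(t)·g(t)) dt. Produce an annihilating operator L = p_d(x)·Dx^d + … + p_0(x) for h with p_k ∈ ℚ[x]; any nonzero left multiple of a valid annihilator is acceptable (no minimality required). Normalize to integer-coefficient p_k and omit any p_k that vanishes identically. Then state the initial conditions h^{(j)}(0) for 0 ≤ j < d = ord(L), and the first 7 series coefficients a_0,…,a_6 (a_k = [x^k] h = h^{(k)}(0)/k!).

L = (7 + 16·x + 16·x^2)·Dx + (-2 - 4·x)·Dx^2 + (1 + 4·x + 4·x^2)·Dx^3  (order 3).
h: a_k = 0, 12, 6, -10, -9/2, 5/2, 13/12, …
ICs: h(0) = 0, h′(0) = 12, h′′(0) = 12.

f: a_k = 4, 0, -8, 0, 8/3, 0, -16/45, …
g: a_k = 3, 3, -3/2, 3/2, -15/8, 21/8, -63/16, …
f·g: L₀ = L_f ⊗_s L_g, ord ≤ 2·1.
h=∫h₀ ⇒ L = L₀·Dx.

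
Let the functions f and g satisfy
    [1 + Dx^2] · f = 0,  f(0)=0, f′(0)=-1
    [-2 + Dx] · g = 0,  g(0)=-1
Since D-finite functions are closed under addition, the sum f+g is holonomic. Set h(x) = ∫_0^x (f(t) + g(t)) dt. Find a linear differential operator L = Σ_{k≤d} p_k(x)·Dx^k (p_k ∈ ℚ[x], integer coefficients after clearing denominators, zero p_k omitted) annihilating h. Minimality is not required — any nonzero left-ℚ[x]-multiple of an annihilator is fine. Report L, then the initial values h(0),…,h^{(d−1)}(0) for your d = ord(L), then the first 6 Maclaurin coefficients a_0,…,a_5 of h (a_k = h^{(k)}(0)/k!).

f: a_k = 0, -1, 0, 1/6, 0, -1/120, …
g: a_k = -1, -2, -2, -4/3, -2/3, -4/15, …
L₀ := lclm(L_f,L_g); ord L₀ ≤ 2+1.
∫: right-multiply L₀ by Dx.
L = -2·Dx + Dx^2 - 2·Dx^3 + Dx^4  (order 4).
h: a_k = 0, -1, -3/2, -2/3, -7/24, -2/15, …
ICs: h(0) = 0, h′(0) = -1, h′′(0) = -3, h′′′(0) = -4.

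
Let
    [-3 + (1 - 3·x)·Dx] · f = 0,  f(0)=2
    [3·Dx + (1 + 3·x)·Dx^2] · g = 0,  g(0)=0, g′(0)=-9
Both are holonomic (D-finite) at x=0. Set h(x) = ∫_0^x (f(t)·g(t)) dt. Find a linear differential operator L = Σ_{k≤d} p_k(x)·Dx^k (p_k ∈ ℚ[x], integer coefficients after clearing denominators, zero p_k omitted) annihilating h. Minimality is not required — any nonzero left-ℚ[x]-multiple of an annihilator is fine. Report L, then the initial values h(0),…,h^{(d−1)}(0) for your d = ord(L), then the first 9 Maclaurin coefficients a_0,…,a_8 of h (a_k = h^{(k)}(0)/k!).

L = 9·Dx + (3 + 27·x)·Dx^2 + (-1 + 9·x^2)·Dx^3  (order 3).
h: a_k = 0, 0, -9, -9, -135/4, -567/10, -3807/20, -26973/70, -697653/560, …
ICs: h(0) = 0, h′(0) = 0, h′′(0) = -18.

f: a_k = 2, 6, 18, 54, 162, 486, 1458, 4374, 13122, …
g: a_k = 0, -9, 27/2, -27, 243/4, -729/5, 729/2, -6561/7, 19683/8, …
Sym-product of L_f,L_g gives L₀ (≤ ord 2).
Integrate: L := L₀·Dx.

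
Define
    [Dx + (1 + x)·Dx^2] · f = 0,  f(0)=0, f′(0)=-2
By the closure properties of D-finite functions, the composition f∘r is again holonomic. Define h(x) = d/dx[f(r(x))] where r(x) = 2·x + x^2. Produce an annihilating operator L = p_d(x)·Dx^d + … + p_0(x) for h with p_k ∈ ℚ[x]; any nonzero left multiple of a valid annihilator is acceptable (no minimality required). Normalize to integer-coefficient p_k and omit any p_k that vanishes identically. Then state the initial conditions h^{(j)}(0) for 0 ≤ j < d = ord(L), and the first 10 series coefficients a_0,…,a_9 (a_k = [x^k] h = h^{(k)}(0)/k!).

f: a_k = 0, -2, 1, -2/3, 1/2, -2/5, 1/3, -2/7, 1/4, -2/9, …
Substitute x→r, Dx→(1/r')Dx; clear ⇒ L₀.
Differentiate: ansatz ord ≤ ord L₀ ⇒ L.
L = 1 + (1 + x)·Dx  (order 1).
h: a_k = -4, 4, -4, 4, -4, 4, -4, 4, -4, 4, …
ICs: h(0) = -4.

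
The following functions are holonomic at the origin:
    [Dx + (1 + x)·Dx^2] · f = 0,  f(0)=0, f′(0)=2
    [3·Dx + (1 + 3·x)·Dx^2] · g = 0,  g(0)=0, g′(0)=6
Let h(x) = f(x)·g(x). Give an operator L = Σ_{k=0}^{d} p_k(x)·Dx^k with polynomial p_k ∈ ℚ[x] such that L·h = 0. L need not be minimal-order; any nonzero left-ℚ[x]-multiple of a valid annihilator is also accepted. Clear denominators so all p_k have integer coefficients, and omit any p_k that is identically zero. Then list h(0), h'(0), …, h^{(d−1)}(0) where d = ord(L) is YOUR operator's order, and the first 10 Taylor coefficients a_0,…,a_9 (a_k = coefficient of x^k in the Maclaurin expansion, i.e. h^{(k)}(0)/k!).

f: a_k = 0, 2, -1, 2/3, -1/2, 2/5, -1/3, 2/7, -1/4, 2/9, …
g: a_k = 0, 6, -9, 18, -81/2, 486/5, -243, 4374/7, -6561/4, 4374, …
L₀ := L_f ⊗_s L_g (sym. prod.), ord ≤ 4.
L = (30 + 72·x + 54·x^2)·Dx + (76 + 354·x + 540·x^2 + 270·x^3)·Dx^2 + (29 + 200·x + 486·x^2 + 504·x^3 + 189·x^4)·Dx^3 + (2 + 19·x + 68·x^2 + 114·x^3 + 90·x^4 + 27·x^5)·Dx^4  (order 4).
h: a_k = 0, 0, 12, -24, 49, -108, 1269/5, -3124/5, 44511/28, -144978/35, …
ICs: h(0) = 0, h′(0) = 0, h′′(0) = 24, h′′′(0) = -144.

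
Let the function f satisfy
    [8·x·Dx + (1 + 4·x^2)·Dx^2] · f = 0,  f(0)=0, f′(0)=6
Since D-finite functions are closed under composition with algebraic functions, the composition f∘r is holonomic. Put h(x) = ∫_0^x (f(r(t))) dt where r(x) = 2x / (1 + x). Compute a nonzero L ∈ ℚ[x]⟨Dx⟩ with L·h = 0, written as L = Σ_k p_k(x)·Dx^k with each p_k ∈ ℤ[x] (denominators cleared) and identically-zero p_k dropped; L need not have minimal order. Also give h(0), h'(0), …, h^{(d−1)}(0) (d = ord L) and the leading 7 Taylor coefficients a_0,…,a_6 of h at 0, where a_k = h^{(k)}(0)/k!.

L = (2 + 34·x)·Dx^2 + (1 + 2·x + 17·x^2)·Dx^3  (order 3).
h: a_k = 0, 0, 6, -4, -13, 36, 202/5, …
ICs: h(0) = 0, h′(0) = 0, h′′(0) = 12.

f: a_k = 0, 6, 0, -8, 0, 96/5, 0, …
Change of var in L_f (x↦r) gives L₀.
Integrate: L := L₀·Dx.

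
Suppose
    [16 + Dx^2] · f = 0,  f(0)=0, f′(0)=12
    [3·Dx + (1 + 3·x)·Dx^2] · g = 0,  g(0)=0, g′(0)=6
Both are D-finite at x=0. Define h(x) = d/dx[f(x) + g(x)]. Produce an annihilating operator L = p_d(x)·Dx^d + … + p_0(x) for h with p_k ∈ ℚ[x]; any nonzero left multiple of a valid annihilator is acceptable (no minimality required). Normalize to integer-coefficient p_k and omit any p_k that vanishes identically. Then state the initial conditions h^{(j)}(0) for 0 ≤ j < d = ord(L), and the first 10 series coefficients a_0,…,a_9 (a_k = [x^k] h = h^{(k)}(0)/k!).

f: a_k = 0, 12, 0, -32, 0, 128/5, 0, -1024/105, 0, 2048/945, …
g: a_k = 0, 6, -9, 18, -81/2, 486/5, -243, 4374/7, -6561/4, 4374, …
L₀ := lclm(L_f,L_g); ord L₀ ≤ 2+2.
Derive L from L₀ (diff closure).
L = (1680 + 2304·x + 3456·x^2) + (272 + 1584·x + 3456·x^2 + 3456·x^3)·Dx + (105 + 144·x + 216·x^2)·Dx^2 + (17 + 99·x + 216·x^2 + 216·x^3)·Dx^3  (order 3).
h: a_k = 18, -18, -42, -162, 614, -1458, 64586/15, -13122, 4135478/105, -118098, …
ICs: h(0) = 18, h′(0) = -18, h′′(0) = -84.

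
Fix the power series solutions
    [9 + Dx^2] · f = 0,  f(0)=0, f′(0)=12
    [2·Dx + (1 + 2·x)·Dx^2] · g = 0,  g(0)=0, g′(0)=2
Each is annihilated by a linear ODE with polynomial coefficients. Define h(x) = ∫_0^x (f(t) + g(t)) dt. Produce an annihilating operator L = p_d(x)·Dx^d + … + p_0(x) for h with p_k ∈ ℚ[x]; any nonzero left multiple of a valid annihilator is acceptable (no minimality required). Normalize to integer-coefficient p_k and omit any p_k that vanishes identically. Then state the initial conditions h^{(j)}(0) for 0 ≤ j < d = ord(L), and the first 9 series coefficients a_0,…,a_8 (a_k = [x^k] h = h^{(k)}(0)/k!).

f: a_k = 0, 12, 0, -18, 0, 81/10, 0, -243/140, 0, …
g: a_k = 0, 2, -2, 8/3, -4, 32/5, -32/3, 128/7, -32, …
Sum ⇒ L₀ = lclm(L_f,L_g) in ℚ(x)⟨Dx⟩.
Integrate: L := L₀·Dx.
L = (594 + 648·x + 648·x^2)·Dx^2 + (153 + 630·x + 972·x^2 + 648·x^3)·Dx^3 + (66 + 72·x + 72·x^2)·Dx^4 + (17 + 70·x + 108·x^2 + 72·x^3)·Dx^5  (order 5).
h: a_k = 0, 0, 7, -2/3, -23/6, -4/5, 29/12, -32/21, 331/160, …
ICs: h(0) = 0, h′(0) = 0, h′′(0) = 14, h′′′(0) = -4, h′′′′(0) = -92.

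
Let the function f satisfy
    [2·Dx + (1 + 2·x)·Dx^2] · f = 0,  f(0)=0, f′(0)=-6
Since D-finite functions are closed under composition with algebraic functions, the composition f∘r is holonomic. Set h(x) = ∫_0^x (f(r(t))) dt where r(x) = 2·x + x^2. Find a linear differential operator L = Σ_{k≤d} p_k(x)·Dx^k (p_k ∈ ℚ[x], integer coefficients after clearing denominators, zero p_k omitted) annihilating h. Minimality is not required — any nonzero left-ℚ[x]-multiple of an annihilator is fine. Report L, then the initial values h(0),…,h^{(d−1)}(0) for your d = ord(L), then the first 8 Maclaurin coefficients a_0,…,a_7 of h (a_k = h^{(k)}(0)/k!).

L = (3 + 4·x + 2·x^2)·Dx^2 + (1 + 5·x + 6·x^2 + 2·x^3)·Dx^3  (order 3).
h: a_k = 0, 0, -6, 6, -10, 102/5, -232/5, 792/7, …
ICs: h(0) = 0, h′(0) = 0, h′′(0) = -12.

f: a_k = 0, -6, 6, -8, 12, -96/5, 32, -384/7, …
h₀=f(r): pull back L_f along r ⇒ L₀.
Integrate: L := L₀·Dx.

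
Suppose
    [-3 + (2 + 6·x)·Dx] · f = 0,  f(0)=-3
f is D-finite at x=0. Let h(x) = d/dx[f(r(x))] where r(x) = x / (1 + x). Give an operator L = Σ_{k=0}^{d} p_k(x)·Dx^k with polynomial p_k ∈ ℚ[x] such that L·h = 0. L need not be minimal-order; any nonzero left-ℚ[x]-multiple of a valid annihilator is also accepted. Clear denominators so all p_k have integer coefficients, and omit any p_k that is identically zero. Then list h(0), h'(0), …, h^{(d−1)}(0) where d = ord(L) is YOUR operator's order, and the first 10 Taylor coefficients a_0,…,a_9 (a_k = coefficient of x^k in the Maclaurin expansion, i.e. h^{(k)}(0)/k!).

L = (-7 - 16·x) + (-2 - 10·x - 8·x^2)·Dx  (order 1).
h: a_k = -9/2, 63/4, -783/16, 5031/32, -136035/256, 956745/512, -13825035/2048, 101709495/4096, -6062026635/65536, 45580775445/131072, …
ICs: h(0) = -9/2.

f: a_k = -3, -9/2, 27/8, -81/16, 1215/128, -5103/256, 45927/1024, -216513/2048, 8444007/32768, -42220035/65536, …
f∘r: x↦r, Dx↦Dx/r' in L_f ⇒ L₀.
Derive L from L₀ (diff closure).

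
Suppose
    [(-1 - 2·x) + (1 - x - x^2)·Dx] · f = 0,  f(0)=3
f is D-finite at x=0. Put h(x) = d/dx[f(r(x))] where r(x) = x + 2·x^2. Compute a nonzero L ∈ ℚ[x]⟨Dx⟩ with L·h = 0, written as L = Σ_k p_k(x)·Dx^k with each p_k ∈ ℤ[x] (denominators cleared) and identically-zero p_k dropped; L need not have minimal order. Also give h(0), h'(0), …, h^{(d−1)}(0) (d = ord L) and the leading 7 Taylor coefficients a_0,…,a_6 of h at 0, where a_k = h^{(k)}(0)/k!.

L = (8 + 42·x + 126·x^2 + 208·x^3 + 408·x^4 + 480·x^5 + 320·x^6) + (-1 - 5·x - 3·x^2 + 18·x^3 + 80·x^4 + 120·x^5 + 112·x^6 + 64·x^7)·Dx  (order 1).
h: a_k = 3, 24, 99, 372, 1260, 4266, 13797, …
ICs: h(0) = 3.

f: a_k = 3, 3, 6, 9, 15, 24, 39, …
f∘r: x↦r, Dx↦Dx/r' in L_f ⇒ L₀.
h₀' ⇒ L via d/dx closure of L₀.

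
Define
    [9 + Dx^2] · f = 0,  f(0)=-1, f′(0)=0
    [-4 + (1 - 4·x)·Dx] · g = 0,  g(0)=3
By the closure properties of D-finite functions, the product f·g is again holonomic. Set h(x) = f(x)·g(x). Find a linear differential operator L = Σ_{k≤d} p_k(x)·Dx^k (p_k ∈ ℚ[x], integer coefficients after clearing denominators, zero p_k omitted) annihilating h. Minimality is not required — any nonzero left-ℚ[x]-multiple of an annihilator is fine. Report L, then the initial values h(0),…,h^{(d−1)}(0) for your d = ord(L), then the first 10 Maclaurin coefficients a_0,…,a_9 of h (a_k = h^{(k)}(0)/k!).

L = (-9 + 36·x) + 8·Dx + (-1 + 4·x)·Dx^2  (order 2).
h: a_k = -3, -12, -69/2, -138, -4497/8, -4497/2, -719277/80, -719277/20, -644474379/4480, -644474379/1120, …
ICs: h(0) = -3, h′(0) = -12.

f: a_k = -1, 0, 9/2, 0, -27/8, 0, 81/80, 0, -729/4480, 0, …
g: a_k = 3, 12, 48, 192, 768, 3072, 12288, 49152, 196608, 786432, …
f·g: L₀ = L_f ⊗_s L_g, ord ≤ 2·1.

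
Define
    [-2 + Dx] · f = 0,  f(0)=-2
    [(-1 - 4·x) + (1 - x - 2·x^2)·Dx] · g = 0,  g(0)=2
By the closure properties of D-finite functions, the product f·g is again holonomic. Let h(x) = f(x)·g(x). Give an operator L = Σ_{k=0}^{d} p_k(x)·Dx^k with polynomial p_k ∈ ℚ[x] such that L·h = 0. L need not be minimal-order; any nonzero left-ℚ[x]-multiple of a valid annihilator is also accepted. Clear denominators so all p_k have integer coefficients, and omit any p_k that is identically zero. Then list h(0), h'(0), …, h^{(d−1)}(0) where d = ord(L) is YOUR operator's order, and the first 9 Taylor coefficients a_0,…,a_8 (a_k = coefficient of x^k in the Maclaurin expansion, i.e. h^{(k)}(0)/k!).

L = (3 + 2·x - 4·x^2) + (-1 + x + 2·x^2)·Dx  (order 1).
h: a_k = -4, -12, -28, -172/3, -116, -3476/15, -20884/45, -32468/35, -584596/315, …
ICs: h(0) = -4.

f: a_k = -2, -4, -4, -8/3, -4/3, -8/15, -8/45, -16/315, -4/315, …
g: a_k = 2, 2, 6, 10, 22, 42, 86, 170, 342, …
h₀=f·g: eliminate ⇒ L₀, order ≤ 1·1.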